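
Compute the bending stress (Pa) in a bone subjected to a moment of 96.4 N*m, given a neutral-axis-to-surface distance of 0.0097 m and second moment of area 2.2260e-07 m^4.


sigma = M * c / I
sigma = 96.4 * 0.0097 / 2.2260e-07
M * c = 0.9351
sigma = 4.2007e+06


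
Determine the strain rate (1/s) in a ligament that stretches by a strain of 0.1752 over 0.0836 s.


strain_rate = delta_strain / delta_t
strain_rate = 0.1752 / 0.0836
strain_rate = 2.0957


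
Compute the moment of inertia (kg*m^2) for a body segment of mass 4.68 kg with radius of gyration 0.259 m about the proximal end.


I = m * k^2
I = 4.68 * 0.259^2
k^2 = 0.0671
I = 0.3139


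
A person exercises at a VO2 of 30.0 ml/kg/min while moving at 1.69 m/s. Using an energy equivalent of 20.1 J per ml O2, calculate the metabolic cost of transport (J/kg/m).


Power per kg = VO2 * 20.1 / 60
Power per kg = 30.0 * 20.1 / 60 = 10.0500 W/kg
Cost = power_per_kg / speed
Cost = 10.0500 / 1.69
Cost = 5.9467


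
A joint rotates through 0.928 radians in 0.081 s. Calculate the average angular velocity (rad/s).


omega = delta_theta / delta_t
omega = 0.928 / 0.081
omega = 11.4568


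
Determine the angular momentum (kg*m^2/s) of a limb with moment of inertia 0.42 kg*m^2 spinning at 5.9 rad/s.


L = I * omega
L = 0.42 * 5.9
L = 2.4780


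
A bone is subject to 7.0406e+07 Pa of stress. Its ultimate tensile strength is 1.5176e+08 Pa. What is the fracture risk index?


FRI = applied / ultimate
FRI = 7.0406e+07 / 1.5176e+08
FRI = 0.4639


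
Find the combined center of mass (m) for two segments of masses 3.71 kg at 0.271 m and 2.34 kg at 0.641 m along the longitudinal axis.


COM = (m1*x1 + m2*x2) / (m1 + m2)
COM = (3.71*0.271 + 2.34*0.641) / (3.71 + 2.34)
Numerator = 2.5053
Denominator = 6.0500
COM = 0.4141


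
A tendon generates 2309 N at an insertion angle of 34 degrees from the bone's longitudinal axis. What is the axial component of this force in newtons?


F_eff = F_tendon * cos(theta)
theta = 34 deg = 0.5934 rad
cos(theta) = 0.8290
F_eff = 2309 * 0.8290
F_eff = 1914.2478


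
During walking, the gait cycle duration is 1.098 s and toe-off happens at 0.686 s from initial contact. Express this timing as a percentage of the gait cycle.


pct = (event_time / cycle_time) * 100
pct = (0.686 / 1.098) * 100
ratio = 0.6248
pct = 62.4772


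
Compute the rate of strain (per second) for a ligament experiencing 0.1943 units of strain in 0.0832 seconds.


strain_rate = delta_strain / delta_t
strain_rate = 0.1943 / 0.0832
strain_rate = 2.3353


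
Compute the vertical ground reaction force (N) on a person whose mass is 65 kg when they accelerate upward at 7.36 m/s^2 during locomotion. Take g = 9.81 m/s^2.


GRF = m * (g + a)
GRF = 65 * (9.81 + 7.36)
GRF = 65 * 17.1700
GRF = 1116.0500


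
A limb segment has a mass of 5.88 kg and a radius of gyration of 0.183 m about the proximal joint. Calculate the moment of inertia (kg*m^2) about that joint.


I = m * k^2
I = 5.88 * 0.183^2
k^2 = 0.0335
I = 0.1969


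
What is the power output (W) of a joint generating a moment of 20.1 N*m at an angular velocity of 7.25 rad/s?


P = M * omega
P = 20.1 * 7.25
P = 145.7250


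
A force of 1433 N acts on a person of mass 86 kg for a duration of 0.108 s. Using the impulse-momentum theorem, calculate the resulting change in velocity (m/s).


J = F * dt = 1433 * 0.108 = 154.7640 N*s
delta_v = J / m
delta_v = 154.7640 / 86
delta_v = 1.7996


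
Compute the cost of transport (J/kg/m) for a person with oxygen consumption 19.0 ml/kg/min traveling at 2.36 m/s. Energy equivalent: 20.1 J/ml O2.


Power per kg = VO2 * 20.1 / 60
Power per kg = 19.0 * 20.1 / 60 = 6.3650 W/kg
Cost = power_per_kg / speed
Cost = 6.3650 / 2.36
Cost = 2.6970


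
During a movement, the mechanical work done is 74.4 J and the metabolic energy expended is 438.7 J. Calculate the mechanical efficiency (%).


eta = (W_mech / E_meta) * 100
eta = (74.4 / 438.7) * 100
ratio = 0.1696
eta = 16.9592


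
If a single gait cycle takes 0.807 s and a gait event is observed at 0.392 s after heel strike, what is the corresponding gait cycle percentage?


pct = (event_time / cycle_time) * 100
pct = (0.392 / 0.807) * 100
ratio = 0.4857
pct = 48.5750


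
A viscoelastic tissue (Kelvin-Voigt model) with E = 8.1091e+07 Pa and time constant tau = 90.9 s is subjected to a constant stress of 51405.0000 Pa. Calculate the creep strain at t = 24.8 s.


epsilon(t) = (sigma/E) * (1 - exp(-t/tau))
sigma/E = 51405.0000 / 8.1091e+07 = 6.3392e-04
exp(-t/tau) = exp(-24.8 / 90.9) = 0.7612
epsilon = 6.3392e-04 * (1 - 0.7612)
epsilon = 1.5136e-04


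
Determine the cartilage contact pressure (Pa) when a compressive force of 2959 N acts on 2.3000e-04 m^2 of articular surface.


P = F / A
P = 2959 / 2.3000e-04
P = 1.2865e+07


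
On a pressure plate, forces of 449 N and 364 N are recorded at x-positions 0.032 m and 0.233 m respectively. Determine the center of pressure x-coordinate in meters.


COP_x = (F1*x1 + F2*x2) / (F1 + F2)
COP_x = (449*0.032 + 364*0.233) / (449 + 364)
Numerator = 99.1800
Denominator = 813
COP_x = 0.1220


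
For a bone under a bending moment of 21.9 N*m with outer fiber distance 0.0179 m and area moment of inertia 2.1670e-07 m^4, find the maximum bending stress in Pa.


sigma = M * c / I
sigma = 21.9 * 0.0179 / 2.1670e-07
M * c = 0.3920
sigma = 1.8090e+06


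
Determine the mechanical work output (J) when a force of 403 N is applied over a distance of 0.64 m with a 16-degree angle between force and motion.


W = F * d * cos(theta)
theta = 16 deg = 0.2793 rad
cos(theta) = 0.9613
W = 403 * 0.64 * 0.9613
W = 247.9286


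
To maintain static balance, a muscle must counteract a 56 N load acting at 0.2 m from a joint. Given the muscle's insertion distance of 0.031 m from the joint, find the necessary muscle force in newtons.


F_muscle = W * d_load / d_muscle
F_muscle = 56 * 0.2 / 0.031
Numerator = 11.2000
F_muscle = 361.2903


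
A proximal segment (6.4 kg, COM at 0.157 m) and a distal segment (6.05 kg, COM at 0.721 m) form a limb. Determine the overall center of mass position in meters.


COM = (m1*x1 + m2*x2) / (m1 + m2)
COM = (6.4*0.157 + 6.05*0.721) / (6.4 + 6.05)
Numerator = 5.3669
Denominator = 12.4500
COM = 0.4311


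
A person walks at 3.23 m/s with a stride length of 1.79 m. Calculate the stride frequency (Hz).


f = v / stride_length
f = 3.23 / 1.79
f = 1.8045


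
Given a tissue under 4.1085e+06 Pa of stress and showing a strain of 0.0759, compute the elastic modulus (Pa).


E = stress / strain
E = 4.1085e+06 / 0.0759
E = 5.4130e+07


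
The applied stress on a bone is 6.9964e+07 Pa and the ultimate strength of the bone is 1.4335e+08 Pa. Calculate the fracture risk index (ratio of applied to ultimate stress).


FRI = applied / ultimate
FRI = 6.9964e+07 / 1.4335e+08
FRI = 0.4881


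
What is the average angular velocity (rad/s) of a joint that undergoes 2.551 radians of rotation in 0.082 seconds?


omega = delta_theta / delta_t
omega = 2.551 / 0.082
omega = 31.1098


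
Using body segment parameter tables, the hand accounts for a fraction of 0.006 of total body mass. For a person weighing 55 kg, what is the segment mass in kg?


m_segment = body_mass * fraction
m_segment = 55 * 0.006
m_segment = 0.3300


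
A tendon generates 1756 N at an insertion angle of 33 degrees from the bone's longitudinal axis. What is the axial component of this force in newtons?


F_eff = F_tendon * cos(theta)
theta = 33 deg = 0.5760 rad
cos(theta) = 0.8387
F_eff = 1756 * 0.8387
F_eff = 1472.7055


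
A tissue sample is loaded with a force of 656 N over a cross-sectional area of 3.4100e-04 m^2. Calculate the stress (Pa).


stress = F / A
stress = 656 / 3.4100e-04
stress = 1.9238e+06


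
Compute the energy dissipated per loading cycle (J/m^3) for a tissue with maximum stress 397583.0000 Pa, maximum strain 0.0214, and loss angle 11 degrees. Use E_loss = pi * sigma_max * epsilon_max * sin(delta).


E_loss = pi * sigma_max * epsilon_max * sin(delta)
delta = 11 deg = 0.1920 rad
sin(delta) = 0.1908
E_loss = pi * 397583.0000 * 0.0214 * 0.1908
E_loss = 5100.2363


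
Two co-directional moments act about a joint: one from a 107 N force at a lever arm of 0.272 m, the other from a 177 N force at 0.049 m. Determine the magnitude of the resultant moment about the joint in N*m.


M = F1 * d1 + F2 * d2
M = 107 * 0.272 + 177 * 0.049
M = 29.1040 + 8.6730
M = 37.7770


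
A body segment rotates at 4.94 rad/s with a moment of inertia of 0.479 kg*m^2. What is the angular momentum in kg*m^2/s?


L = I * omega
L = 0.479 * 4.94
L = 2.3663


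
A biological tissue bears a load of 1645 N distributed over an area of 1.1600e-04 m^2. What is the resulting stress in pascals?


stress = F / A
stress = 1645 / 1.1600e-04
stress = 1.4181e+07


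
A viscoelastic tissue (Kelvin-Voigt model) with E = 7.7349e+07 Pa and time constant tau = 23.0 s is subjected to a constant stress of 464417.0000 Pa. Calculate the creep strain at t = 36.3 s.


epsilon(t) = (sigma/E) * (1 - exp(-t/tau))
sigma/E = 464417.0000 / 7.7349e+07 = 0.0060
exp(-t/tau) = exp(-36.3 / 23.0) = 0.2063
epsilon = 0.0060 * (1 - 0.2063)
epsilon = 0.0048


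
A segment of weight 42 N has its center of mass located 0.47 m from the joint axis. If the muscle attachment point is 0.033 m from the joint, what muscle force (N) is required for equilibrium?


F_muscle = W * d_load / d_muscle
F_muscle = 42 * 0.47 / 0.033
Numerator = 19.7400
F_muscle = 598.1818


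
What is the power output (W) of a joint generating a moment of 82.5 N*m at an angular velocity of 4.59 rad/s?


P = M * omega
P = 82.5 * 4.59
P = 378.6750


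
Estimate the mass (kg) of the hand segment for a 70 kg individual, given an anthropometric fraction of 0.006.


m_segment = body_mass * fraction
m_segment = 70 * 0.006
m_segment = 0.4200


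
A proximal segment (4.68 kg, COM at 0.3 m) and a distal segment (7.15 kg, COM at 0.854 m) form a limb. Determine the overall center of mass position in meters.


COM = (m1*x1 + m2*x2) / (m1 + m2)
COM = (4.68*0.3 + 7.15*0.854) / (4.68 + 7.15)
Numerator = 7.5101
Denominator = 11.8300
COM = 0.6348


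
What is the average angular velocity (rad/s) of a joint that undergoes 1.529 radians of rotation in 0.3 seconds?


omega = delta_theta / delta_t
omega = 1.529 / 0.3
omega = 5.0967


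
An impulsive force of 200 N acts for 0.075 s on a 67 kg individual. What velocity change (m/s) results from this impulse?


J = F * dt = 200 * 0.075 = 15.0000 N*s
delta_v = J / m
delta_v = 15.0000 / 67
delta_v = 0.2239


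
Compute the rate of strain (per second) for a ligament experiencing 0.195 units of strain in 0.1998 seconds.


strain_rate = delta_strain / delta_t
strain_rate = 0.195 / 0.1998
strain_rate = 0.9760


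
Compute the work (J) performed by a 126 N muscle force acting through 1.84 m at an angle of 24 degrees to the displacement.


W = F * d * cos(theta)
theta = 24 deg = 0.4189 rad
cos(theta) = 0.9135
W = 126 * 1.84 * 0.9135
W = 211.7964


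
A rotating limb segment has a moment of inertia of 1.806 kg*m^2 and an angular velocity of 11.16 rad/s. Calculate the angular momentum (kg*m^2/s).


L = I * omega
L = 1.806 * 11.16
L = 20.1550


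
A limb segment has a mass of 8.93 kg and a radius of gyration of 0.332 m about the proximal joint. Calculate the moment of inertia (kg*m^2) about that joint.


I = m * k^2
I = 8.93 * 0.332^2
k^2 = 0.1102
I = 0.9843


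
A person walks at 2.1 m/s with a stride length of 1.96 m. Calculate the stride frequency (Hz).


f = v / stride_length
f = 2.1 / 1.96
f = 1.0714


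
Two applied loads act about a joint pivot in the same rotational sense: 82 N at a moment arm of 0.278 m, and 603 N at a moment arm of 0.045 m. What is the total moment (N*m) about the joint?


M = F1 * d1 + F2 * d2
M = 82 * 0.278 + 603 * 0.045
M = 22.7960 + 27.1350
M = 49.9310


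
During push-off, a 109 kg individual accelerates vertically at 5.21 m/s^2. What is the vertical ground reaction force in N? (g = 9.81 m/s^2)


GRF = m * (g + a)
GRF = 109 * (9.81 + 5.21)
GRF = 109 * 15.0200
GRF = 1637.1800


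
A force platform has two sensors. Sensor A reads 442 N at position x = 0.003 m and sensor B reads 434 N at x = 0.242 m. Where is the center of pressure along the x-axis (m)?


COP_x = (F1*x1 + F2*x2) / (F1 + F2)
COP_x = (442*0.003 + 434*0.242) / (442 + 434)
Numerator = 106.3540
Denominator = 876
COP_x = 0.1214


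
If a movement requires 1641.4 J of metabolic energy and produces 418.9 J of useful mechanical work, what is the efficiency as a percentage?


eta = (W_mech / E_meta) * 100
eta = (418.9 / 1641.4) * 100
ratio = 0.2552
eta = 25.5209


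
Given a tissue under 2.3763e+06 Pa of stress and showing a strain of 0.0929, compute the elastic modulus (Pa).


E = stress / strain
E = 2.3763e+06 / 0.0929
E = 2.5579e+07


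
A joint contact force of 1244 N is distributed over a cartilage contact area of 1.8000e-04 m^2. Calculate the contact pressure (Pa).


P = F / A
P = 1244 / 1.8000e-04
P = 6.9111e+06


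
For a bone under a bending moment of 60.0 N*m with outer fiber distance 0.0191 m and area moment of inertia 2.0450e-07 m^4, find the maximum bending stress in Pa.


sigma = M * c / I
sigma = 60.0 * 0.0191 / 2.0450e-07
M * c = 1.1460
sigma = 5.6039e+06


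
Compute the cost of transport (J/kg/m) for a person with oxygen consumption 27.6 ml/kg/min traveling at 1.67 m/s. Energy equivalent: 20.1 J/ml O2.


Power per kg = VO2 * 20.1 / 60
Power per kg = 27.6 * 20.1 / 60 = 9.2460 W/kg
Cost = power_per_kg / speed
Cost = 9.2460 / 1.67
Cost = 5.5365


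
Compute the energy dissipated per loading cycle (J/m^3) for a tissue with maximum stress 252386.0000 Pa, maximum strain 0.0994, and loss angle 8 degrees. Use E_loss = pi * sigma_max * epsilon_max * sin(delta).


E_loss = pi * sigma_max * epsilon_max * sin(delta)
delta = 8 deg = 0.1396 rad
sin(delta) = 0.1392
E_loss = pi * 252386.0000 * 0.0994 * 0.1392
E_loss = 10968.7420


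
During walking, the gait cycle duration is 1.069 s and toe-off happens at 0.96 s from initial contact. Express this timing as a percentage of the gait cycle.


pct = (event_time / cycle_time) * 100
pct = (0.96 / 1.069) * 100
ratio = 0.8980
pct = 89.8036


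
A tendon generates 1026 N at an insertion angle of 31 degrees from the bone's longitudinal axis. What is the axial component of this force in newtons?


F_eff = F_tendon * cos(theta)
theta = 31 deg = 0.5411 rad
cos(theta) = 0.8572
F_eff = 1026 * 0.8572
F_eff = 879.4537


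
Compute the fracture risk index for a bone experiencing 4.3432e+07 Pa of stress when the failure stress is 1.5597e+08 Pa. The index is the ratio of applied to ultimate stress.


FRI = applied / ultimate
FRI = 4.3432e+07 / 1.5597e+08
FRI = 0.2785


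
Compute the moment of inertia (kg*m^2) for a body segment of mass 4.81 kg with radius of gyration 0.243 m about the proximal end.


I = m * k^2
I = 4.81 * 0.243^2
k^2 = 0.0590
I = 0.2840


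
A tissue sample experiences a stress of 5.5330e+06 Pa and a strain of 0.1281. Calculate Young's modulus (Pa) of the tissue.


E = stress / strain
E = 5.5330e+06 / 0.1281
E = 4.3193e+07


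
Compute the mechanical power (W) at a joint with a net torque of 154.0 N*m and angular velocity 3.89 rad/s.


P = M * omega
P = 154.0 * 3.89
P = 599.0600


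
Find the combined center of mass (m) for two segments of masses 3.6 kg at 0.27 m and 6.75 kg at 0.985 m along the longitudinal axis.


COM = (m1*x1 + m2*x2) / (m1 + m2)
COM = (3.6*0.27 + 6.75*0.985) / (3.6 + 6.75)
Numerator = 7.6208
Denominator = 10.3500
COM = 0.7363


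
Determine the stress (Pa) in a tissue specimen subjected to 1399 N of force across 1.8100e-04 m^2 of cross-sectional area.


stress = F / A
stress = 1399 / 1.8100e-04
stress = 7.7293e+06


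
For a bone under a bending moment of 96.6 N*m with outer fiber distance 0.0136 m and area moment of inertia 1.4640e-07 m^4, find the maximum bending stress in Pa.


sigma = M * c / I
sigma = 96.6 * 0.0136 / 1.4640e-07
M * c = 1.3138
sigma = 8.9738e+06


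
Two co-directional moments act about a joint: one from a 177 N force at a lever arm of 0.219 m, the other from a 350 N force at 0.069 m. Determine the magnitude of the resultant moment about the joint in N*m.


M = F1 * d1 + F2 * d2
M = 177 * 0.219 + 350 * 0.069
M = 38.7630 + 24.1500
M = 62.9130


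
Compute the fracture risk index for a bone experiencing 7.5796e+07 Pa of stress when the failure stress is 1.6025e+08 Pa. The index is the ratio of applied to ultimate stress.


FRI = applied / ultimate
FRI = 7.5796e+07 / 1.6025e+08
FRI = 0.4730


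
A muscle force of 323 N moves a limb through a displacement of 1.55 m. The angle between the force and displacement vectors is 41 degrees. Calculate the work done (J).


W = F * d * cos(theta)
theta = 41 deg = 0.7156 rad
cos(theta) = 0.7547
W = 323 * 1.55 * 0.7547
W = 377.8454


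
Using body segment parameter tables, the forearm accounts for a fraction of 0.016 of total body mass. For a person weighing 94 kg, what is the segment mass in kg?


m_segment = body_mass * fraction
m_segment = 94 * 0.016
m_segment = 1.5040


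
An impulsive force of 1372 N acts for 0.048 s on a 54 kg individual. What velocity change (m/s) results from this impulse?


J = F * dt = 1372 * 0.048 = 65.8560 N*s
delta_v = J / m
delta_v = 65.8560 / 54
delta_v = 1.2196


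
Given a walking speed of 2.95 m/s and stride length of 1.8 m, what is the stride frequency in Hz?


f = v / stride_length
f = 2.95 / 1.8
f = 1.6389


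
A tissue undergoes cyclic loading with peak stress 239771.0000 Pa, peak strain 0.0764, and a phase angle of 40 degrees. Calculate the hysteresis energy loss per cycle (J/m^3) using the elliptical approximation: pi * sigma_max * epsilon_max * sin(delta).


E_loss = pi * sigma_max * epsilon_max * sin(delta)
delta = 40 deg = 0.6981 rad
sin(delta) = 0.6428
E_loss = pi * 239771.0000 * 0.0764 * 0.6428
E_loss = 36991.9634


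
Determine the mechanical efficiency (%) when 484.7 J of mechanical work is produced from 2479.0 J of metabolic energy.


eta = (W_mech / E_meta) * 100
eta = (484.7 / 2479.0) * 100
ratio = 0.1955
eta = 19.5522


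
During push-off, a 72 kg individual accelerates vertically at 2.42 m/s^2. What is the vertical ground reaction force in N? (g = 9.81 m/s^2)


GRF = m * (g + a)
GRF = 72 * (9.81 + 2.42)
GRF = 72 * 12.2300
GRF = 880.5600


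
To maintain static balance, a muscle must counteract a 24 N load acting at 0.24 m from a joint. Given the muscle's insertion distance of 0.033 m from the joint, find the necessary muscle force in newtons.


F_muscle = W * d_load / d_muscle
F_muscle = 24 * 0.24 / 0.033
Numerator = 5.7600
F_muscle = 174.5455


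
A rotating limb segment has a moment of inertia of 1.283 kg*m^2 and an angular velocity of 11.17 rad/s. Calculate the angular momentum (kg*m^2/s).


L = I * omega
L = 1.283 * 11.17
L = 14.3311


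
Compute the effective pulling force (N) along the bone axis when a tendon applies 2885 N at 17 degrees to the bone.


F_eff = F_tendon * cos(theta)
theta = 17 deg = 0.2967 rad
cos(theta) = 0.9563
F_eff = 2885 * 0.9563
F_eff = 2758.9392


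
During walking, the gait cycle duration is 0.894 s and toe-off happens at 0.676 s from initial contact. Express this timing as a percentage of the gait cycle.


pct = (event_time / cycle_time) * 100
pct = (0.676 / 0.894) * 100
ratio = 0.7562
pct = 75.6152


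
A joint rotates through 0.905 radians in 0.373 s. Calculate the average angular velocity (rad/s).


omega = delta_theta / delta_t
omega = 0.905 / 0.373
omega = 2.4263


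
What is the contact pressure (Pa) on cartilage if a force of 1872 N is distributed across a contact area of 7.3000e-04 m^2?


P = F / A
P = 1872 / 7.3000e-04
P = 2.5644e+06


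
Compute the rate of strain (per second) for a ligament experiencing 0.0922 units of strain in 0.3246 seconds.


strain_rate = delta_strain / delta_t
strain_rate = 0.0922 / 0.3246
strain_rate = 0.2840


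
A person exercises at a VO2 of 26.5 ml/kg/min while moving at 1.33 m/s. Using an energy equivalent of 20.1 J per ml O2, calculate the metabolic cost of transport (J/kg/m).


Power per kg = VO2 * 20.1 / 60
Power per kg = 26.5 * 20.1 / 60 = 8.8775 W/kg
Cost = power_per_kg / speed
Cost = 8.8775 / 1.33
Cost = 6.6748


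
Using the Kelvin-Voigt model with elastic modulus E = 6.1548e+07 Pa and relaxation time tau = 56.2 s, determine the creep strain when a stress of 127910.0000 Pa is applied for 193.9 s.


epsilon(t) = (sigma/E) * (1 - exp(-t/tau))
sigma/E = 127910.0000 / 6.1548e+07 = 0.0021
exp(-t/tau) = exp(-193.9 / 56.2) = 0.0317
epsilon = 0.0021 * (1 - 0.0317)
epsilon = 0.0020


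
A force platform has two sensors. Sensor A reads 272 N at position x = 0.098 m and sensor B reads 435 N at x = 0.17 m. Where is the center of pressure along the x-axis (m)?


COP_x = (F1*x1 + F2*x2) / (F1 + F2)
COP_x = (272*0.098 + 435*0.17) / (272 + 435)
Numerator = 100.6060
Denominator = 707
COP_x = 0.1423


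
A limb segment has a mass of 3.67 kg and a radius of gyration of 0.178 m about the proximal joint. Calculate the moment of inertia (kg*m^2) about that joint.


I = m * k^2
I = 3.67 * 0.178^2
k^2 = 0.0317
I = 0.1163


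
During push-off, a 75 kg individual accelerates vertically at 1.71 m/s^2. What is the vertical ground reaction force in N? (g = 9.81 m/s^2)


GRF = m * (g + a)
GRF = 75 * (9.81 + 1.71)
GRF = 75 * 11.5200
GRF = 864.0000


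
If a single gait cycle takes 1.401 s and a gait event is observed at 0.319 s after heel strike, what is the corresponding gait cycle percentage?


pct = (event_time / cycle_time) * 100
pct = (0.319 / 1.401) * 100
ratio = 0.2277
pct = 22.7695


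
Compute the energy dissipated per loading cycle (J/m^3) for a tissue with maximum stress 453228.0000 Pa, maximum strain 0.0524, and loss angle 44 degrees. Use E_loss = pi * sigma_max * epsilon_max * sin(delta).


E_loss = pi * sigma_max * epsilon_max * sin(delta)
delta = 44 deg = 0.7679 rad
sin(delta) = 0.6947
E_loss = pi * 453228.0000 * 0.0524 * 0.6947
E_loss = 51828.5627


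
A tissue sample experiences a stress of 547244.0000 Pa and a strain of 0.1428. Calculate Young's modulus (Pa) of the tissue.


E = stress / strain
E = 547244.0000 / 0.1428
E = 3.8322e+06


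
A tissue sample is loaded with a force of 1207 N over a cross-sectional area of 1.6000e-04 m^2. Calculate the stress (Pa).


stress = F / A
stress = 1207 / 1.6000e-04
stress = 7.5437e+06


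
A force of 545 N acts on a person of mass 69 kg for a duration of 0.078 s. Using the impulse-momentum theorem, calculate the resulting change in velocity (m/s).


J = F * dt = 545 * 0.078 = 42.5100 N*s
delta_v = J / m
delta_v = 42.5100 / 69
delta_v = 0.6161


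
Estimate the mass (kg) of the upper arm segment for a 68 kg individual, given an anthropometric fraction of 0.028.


m_segment = body_mass * fraction
m_segment = 68 * 0.028
m_segment = 1.9040


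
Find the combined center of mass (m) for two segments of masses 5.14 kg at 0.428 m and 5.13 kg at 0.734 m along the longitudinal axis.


COM = (m1*x1 + m2*x2) / (m1 + m2)
COM = (5.14*0.428 + 5.13*0.734) / (5.14 + 5.13)
Numerator = 5.9653
Denominator = 10.2700
COM = 0.5809


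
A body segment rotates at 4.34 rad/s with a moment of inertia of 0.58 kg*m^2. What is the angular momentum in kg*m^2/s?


L = I * omega
L = 0.58 * 4.34
L = 2.5172


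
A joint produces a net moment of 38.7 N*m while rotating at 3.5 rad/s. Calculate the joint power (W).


P = M * omega
P = 38.7 * 3.5
P = 135.4500


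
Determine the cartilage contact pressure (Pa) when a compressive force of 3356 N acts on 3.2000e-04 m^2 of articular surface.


P = F / A
P = 3356 / 3.2000e-04
P = 1.0488e+07


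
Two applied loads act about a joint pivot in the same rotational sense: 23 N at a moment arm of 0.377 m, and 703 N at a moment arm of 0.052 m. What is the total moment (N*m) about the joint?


M = F1 * d1 + F2 * d2
M = 23 * 0.377 + 703 * 0.052
M = 8.6710 + 36.5560
M = 45.2270


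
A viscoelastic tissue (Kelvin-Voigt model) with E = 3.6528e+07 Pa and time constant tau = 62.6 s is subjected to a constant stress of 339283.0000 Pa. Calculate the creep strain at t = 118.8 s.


epsilon(t) = (sigma/E) * (1 - exp(-t/tau))
sigma/E = 339283.0000 / 3.6528e+07 = 0.0093
exp(-t/tau) = exp(-118.8 / 62.6) = 0.1499
epsilon = 0.0093 * (1 - 0.1499)
epsilon = 0.0079


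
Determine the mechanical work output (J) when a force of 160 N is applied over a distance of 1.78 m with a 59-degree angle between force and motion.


W = F * d * cos(theta)
theta = 59 deg = 1.0297 rad
cos(theta) = 0.5150
W = 160 * 1.78 * 0.5150
W = 146.6828


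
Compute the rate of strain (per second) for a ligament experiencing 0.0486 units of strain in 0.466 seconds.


strain_rate = delta_strain / delta_t
strain_rate = 0.0486 / 0.466
strain_rate = 0.1043


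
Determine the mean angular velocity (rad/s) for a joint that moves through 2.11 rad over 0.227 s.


omega = delta_theta / delta_t
omega = 2.11 / 0.227
omega = 9.2952


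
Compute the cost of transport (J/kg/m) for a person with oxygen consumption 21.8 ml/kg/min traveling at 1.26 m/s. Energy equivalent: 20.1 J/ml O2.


Power per kg = VO2 * 20.1 / 60
Power per kg = 21.8 * 20.1 / 60 = 7.3030 W/kg
Cost = power_per_kg / speed
Cost = 7.3030 / 1.26
Cost = 5.7960


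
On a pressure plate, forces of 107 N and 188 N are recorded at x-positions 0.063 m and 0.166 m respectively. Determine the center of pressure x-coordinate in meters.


COP_x = (F1*x1 + F2*x2) / (F1 + F2)
COP_x = (107*0.063 + 188*0.166) / (107 + 188)
Numerator = 37.9490
Denominator = 295
COP_x = 0.1286


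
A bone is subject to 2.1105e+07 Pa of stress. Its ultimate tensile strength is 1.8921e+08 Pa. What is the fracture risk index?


FRI = applied / ultimate
FRI = 2.1105e+07 / 1.8921e+08
FRI = 0.1115


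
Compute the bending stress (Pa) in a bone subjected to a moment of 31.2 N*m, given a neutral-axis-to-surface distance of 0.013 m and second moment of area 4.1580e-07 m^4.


sigma = M * c / I
sigma = 31.2 * 0.013 / 4.1580e-07
M * c = 0.4056
sigma = 975468.9755


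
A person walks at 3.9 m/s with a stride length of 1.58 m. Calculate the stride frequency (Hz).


f = v / stride_length
f = 3.9 / 1.58
f = 2.4684


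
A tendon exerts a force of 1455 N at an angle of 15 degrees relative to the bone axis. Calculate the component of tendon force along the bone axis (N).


F_eff = F_tendon * cos(theta)
theta = 15 deg = 0.2618 rad
cos(theta) = 0.9659
F_eff = 1455 * 0.9659
F_eff = 1405.4221


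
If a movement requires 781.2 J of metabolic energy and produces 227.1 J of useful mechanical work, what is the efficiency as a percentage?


eta = (W_mech / E_meta) * 100
eta = (227.1 / 781.2) * 100
ratio = 0.2907
eta = 29.0707


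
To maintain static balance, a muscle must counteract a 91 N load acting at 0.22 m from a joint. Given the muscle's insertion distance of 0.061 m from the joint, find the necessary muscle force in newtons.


F_muscle = W * d_load / d_muscle
F_muscle = 91 * 0.22 / 0.061
Numerator = 20.0200
F_muscle = 328.1967


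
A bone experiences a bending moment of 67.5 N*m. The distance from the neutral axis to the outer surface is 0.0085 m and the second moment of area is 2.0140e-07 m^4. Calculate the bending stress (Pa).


sigma = M * c / I
sigma = 67.5 * 0.0085 / 2.0140e-07
M * c = 0.5738
sigma = 2.8488e+06


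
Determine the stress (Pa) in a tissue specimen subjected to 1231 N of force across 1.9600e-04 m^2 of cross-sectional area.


stress = F / A
stress = 1231 / 1.9600e-04
stress = 6.2806e+06


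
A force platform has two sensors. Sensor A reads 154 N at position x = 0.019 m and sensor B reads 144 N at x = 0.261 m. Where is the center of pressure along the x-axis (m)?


COP_x = (F1*x1 + F2*x2) / (F1 + F2)
COP_x = (154*0.019 + 144*0.261) / (154 + 144)
Numerator = 40.5100
Denominator = 298
COP_x = 0.1359


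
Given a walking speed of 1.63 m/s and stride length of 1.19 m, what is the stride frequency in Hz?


f = v / stride_length
f = 1.63 / 1.19
f = 1.3697


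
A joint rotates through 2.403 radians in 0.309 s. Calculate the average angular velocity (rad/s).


omega = delta_theta / delta_t
omega = 2.403 / 0.309
omega = 7.7767


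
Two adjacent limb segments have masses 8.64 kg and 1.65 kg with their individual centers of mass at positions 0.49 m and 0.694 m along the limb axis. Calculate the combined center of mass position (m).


COM = (m1*x1 + m2*x2) / (m1 + m2)
COM = (8.64*0.49 + 1.65*0.694) / (8.64 + 1.65)
Numerator = 5.3787
Denominator = 10.2900
COM = 0.5227


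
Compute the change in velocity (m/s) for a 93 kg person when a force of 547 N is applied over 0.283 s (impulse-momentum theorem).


J = F * dt = 547 * 0.283 = 154.8010 N*s
delta_v = J / m
delta_v = 154.8010 / 93
delta_v = 1.6645


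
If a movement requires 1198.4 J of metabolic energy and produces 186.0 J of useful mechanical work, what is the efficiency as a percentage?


eta = (W_mech / E_meta) * 100
eta = (186.0 / 1198.4) * 100
ratio = 0.1552
eta = 15.5207


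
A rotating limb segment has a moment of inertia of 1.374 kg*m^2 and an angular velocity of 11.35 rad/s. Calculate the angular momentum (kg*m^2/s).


L = I * omega
L = 1.374 * 11.35
L = 15.5949


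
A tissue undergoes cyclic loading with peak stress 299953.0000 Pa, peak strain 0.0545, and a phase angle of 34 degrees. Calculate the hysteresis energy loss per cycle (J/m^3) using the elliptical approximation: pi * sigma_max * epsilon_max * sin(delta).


E_loss = pi * sigma_max * epsilon_max * sin(delta)
delta = 34 deg = 0.5934 rad
sin(delta) = 0.5592
E_loss = pi * 299953.0000 * 0.0545 * 0.5592
E_loss = 28718.4659


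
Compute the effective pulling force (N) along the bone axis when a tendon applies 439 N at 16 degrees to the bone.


F_eff = F_tendon * cos(theta)
theta = 16 deg = 0.2793 rad
cos(theta) = 0.9613
F_eff = 439 * 0.9613
F_eff = 421.9939


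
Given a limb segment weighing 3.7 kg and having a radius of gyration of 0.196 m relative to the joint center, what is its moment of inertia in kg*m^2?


I = m * k^2
I = 3.7 * 0.196^2
k^2 = 0.0384
I = 0.1421


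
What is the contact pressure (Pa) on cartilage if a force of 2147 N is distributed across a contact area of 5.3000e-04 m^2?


P = F / A
P = 2147 / 5.3000e-04
P = 4.0509e+06


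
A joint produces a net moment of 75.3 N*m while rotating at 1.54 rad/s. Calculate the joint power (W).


P = M * omega
P = 75.3 * 1.54
P = 115.9620


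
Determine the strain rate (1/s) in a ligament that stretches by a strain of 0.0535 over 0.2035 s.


strain_rate = delta_strain / delta_t
strain_rate = 0.0535 / 0.2035
strain_rate = 0.2629


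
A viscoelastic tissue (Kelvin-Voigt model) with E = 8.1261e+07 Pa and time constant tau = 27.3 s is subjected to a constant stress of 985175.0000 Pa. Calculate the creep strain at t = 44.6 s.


epsilon(t) = (sigma/E) * (1 - exp(-t/tau))
sigma/E = 985175.0000 / 8.1261e+07 = 0.0121
exp(-t/tau) = exp(-44.6 / 27.3) = 0.1952
epsilon = 0.0121 * (1 - 0.1952)
epsilon = 0.0098


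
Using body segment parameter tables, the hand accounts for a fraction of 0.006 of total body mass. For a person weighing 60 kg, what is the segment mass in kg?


m_segment = body_mass * fraction
m_segment = 60 * 0.006
m_segment = 0.3600


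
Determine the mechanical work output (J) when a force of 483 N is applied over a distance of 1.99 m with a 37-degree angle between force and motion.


W = F * d * cos(theta)
theta = 37 deg = 0.6458 rad
cos(theta) = 0.7986
W = 483 * 1.99 * 0.7986
W = 767.6245


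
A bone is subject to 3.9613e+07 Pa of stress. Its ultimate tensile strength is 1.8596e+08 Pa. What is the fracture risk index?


FRI = applied / ultimate
FRI = 3.9613e+07 / 1.8596e+08
FRI = 0.2130


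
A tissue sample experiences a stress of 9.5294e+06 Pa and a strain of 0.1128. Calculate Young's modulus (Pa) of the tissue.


E = stress / strain
E = 9.5294e+06 / 0.1128
E = 8.4480e+07


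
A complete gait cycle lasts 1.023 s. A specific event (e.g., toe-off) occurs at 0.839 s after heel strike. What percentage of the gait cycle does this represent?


pct = (event_time / cycle_time) * 100
pct = (0.839 / 1.023) * 100
ratio = 0.8201
pct = 82.0137


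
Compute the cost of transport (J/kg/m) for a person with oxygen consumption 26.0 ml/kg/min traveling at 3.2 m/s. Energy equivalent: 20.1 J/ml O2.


Power per kg = VO2 * 20.1 / 60
Power per kg = 26.0 * 20.1 / 60 = 8.7100 W/kg
Cost = power_per_kg / speed
Cost = 8.7100 / 3.2
Cost = 2.7219


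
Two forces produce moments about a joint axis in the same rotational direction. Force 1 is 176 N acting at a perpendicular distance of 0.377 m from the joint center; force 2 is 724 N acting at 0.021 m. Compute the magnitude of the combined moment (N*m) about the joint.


M = F1 * d1 + F2 * d2
M = 176 * 0.377 + 724 * 0.021
M = 66.3520 + 15.2040
M = 81.5560


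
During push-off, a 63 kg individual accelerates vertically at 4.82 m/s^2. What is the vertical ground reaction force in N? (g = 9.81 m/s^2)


GRF = m * (g + a)
GRF = 63 * (9.81 + 4.82)
GRF = 63 * 14.6300
GRF = 921.6900


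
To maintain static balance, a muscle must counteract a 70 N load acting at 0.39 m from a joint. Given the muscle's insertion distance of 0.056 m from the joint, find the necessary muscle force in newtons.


F_muscle = W * d_load / d_muscle
F_muscle = 70 * 0.39 / 0.056
Numerator = 27.3000
F_muscle = 487.5000


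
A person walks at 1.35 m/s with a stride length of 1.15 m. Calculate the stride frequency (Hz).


f = v / stride_length
f = 1.35 / 1.15
f = 1.1739


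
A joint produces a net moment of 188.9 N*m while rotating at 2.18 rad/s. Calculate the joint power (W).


P = M * omega
P = 188.9 * 2.18
P = 411.8020


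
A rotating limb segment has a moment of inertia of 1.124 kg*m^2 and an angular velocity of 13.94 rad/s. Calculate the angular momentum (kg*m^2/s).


L = I * omega
L = 1.124 * 13.94
L = 15.6686


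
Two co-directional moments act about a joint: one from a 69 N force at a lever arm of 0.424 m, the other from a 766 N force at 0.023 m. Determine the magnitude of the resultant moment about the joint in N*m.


M = F1 * d1 + F2 * d2
M = 69 * 0.424 + 766 * 0.023
M = 29.2560 + 17.6180
M = 46.8740


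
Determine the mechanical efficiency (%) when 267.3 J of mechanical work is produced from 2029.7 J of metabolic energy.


eta = (W_mech / E_meta) * 100
eta = (267.3 / 2029.7) * 100
ratio = 0.1317
eta = 13.1694


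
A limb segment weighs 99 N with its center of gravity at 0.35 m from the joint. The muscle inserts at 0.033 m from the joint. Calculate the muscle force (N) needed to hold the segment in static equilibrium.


F_muscle = W * d_load / d_muscle
F_muscle = 99 * 0.35 / 0.033
Numerator = 34.6500
F_muscle = 1050.0000


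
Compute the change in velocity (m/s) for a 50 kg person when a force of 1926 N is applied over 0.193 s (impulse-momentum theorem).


J = F * dt = 1926 * 0.193 = 371.7180 N*s
delta_v = J / m
delta_v = 371.7180 / 50
delta_v = 7.4344


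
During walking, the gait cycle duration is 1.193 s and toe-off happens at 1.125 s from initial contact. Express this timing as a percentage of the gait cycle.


pct = (event_time / cycle_time) * 100
pct = (1.125 / 1.193) * 100
ratio = 0.9430
pct = 94.3001


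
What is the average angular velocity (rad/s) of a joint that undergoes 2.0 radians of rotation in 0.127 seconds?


omega = delta_theta / delta_t
omega = 2.0 / 0.127
omega = 15.7480


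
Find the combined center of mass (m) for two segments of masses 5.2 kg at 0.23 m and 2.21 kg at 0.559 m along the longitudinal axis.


COM = (m1*x1 + m2*x2) / (m1 + m2)
COM = (5.2*0.23 + 2.21*0.559) / (5.2 + 2.21)
Numerator = 2.4314
Denominator = 7.4100
COM = 0.3281


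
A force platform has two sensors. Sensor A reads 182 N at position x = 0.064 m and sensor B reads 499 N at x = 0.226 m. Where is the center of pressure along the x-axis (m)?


COP_x = (F1*x1 + F2*x2) / (F1 + F2)
COP_x = (182*0.064 + 499*0.226) / (182 + 499)
Numerator = 124.4220
Denominator = 681
COP_x = 0.1827


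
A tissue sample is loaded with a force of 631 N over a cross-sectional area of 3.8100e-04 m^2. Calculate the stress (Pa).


stress = F / A
stress = 631 / 3.8100e-04
stress = 1.6562e+06


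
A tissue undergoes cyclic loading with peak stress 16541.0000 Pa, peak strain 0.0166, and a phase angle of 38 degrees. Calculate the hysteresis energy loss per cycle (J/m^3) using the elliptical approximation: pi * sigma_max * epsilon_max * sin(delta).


E_loss = pi * sigma_max * epsilon_max * sin(delta)
delta = 38 deg = 0.6632 rad
sin(delta) = 0.6157
E_loss = pi * 16541.0000 * 0.0166 * 0.6157
E_loss = 531.0821


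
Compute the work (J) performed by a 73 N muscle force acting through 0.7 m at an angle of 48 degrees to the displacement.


W = F * d * cos(theta)
theta = 48 deg = 0.8378 rad
cos(theta) = 0.6691
W = 73 * 0.7 * 0.6691
W = 34.1926


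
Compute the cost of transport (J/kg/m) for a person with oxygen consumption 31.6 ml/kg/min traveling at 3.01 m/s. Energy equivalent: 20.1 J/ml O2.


Power per kg = VO2 * 20.1 / 60
Power per kg = 31.6 * 20.1 / 60 = 10.5860 W/kg
Cost = power_per_kg / speed
Cost = 10.5860 / 3.01
Cost = 3.5169


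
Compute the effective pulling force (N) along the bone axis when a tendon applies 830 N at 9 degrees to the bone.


F_eff = F_tendon * cos(theta)
theta = 9 deg = 0.1571 rad
cos(theta) = 0.9877
F_eff = 830 * 0.9877
F_eff = 819.7813


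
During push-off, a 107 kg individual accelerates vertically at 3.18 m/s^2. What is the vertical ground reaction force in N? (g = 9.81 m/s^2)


GRF = m * (g + a)
GRF = 107 * (9.81 + 3.18)
GRF = 107 * 12.9900
GRF = 1389.9300


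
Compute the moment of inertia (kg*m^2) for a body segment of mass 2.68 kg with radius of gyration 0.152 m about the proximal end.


I = m * k^2
I = 2.68 * 0.152^2
k^2 = 0.0231
I = 0.0619


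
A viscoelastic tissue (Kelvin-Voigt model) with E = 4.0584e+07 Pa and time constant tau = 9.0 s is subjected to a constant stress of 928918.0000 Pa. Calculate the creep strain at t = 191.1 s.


epsilon(t) = (sigma/E) * (1 - exp(-t/tau))
sigma/E = 928918.0000 / 4.0584e+07 = 0.0229
exp(-t/tau) = exp(-191.1 / 9.0) = 6.0046e-10
epsilon = 0.0229 * (1 - 6.0046e-10)
epsilon = 0.0229


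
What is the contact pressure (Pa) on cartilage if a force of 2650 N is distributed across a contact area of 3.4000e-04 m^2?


P = F / A
P = 2650 / 3.4000e-04
P = 7.7941e+06


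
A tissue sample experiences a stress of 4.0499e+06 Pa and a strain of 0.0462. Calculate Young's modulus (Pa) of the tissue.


E = stress / strain
E = 4.0499e+06 / 0.0462
E = 8.7660e+07


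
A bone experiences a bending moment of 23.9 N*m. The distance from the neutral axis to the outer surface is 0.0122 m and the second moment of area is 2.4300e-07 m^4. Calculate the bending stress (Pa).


sigma = M * c / I
sigma = 23.9 * 0.0122 / 2.4300e-07
M * c = 0.2916
sigma = 1.1999e+06


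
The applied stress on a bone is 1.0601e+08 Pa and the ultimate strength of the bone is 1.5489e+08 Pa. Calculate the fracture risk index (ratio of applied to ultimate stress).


FRI = applied / ultimate
FRI = 1.0601e+08 / 1.5489e+08
FRI = 0.6844


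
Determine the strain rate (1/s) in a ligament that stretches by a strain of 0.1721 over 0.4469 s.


strain_rate = delta_strain / delta_t
strain_rate = 0.1721 / 0.4469
strain_rate = 0.3851
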